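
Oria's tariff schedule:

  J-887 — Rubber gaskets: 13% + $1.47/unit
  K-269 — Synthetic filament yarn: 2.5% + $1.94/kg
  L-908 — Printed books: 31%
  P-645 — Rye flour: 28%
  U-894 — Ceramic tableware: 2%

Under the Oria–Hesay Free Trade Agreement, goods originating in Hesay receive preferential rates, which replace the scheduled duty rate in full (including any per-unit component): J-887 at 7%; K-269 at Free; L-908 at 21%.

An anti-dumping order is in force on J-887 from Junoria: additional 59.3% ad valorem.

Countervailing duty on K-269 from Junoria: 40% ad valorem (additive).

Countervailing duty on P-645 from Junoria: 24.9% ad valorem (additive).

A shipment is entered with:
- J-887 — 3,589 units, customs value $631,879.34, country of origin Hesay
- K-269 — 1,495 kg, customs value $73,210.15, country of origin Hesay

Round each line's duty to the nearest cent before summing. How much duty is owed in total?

Line 1 (J-887, Hesay, 3,589 units, $631,879.34):
Base rate for J-887 is 13% + $1.47/unit.
Origin Hesay qualifies under the Oria–Hesay agreement and J-887 is covered: preferential rate 7% applies instead.
The additional-duty order on J-887 targets Junoria, not Hesay; it does not apply.
Duty = $631,879.34 × 7% = $44,231.55.
Line 2 (K-269, Hesay, 1,495 kg, $73,210.15):
Base rate for K-269 is 2.5% + $1.94/kg.
Origin Hesay qualifies under the Oria–Hesay agreement and K-269 is covered: preferential rate Free applies instead.
The additional-duty order on K-269 targets Junoria, not Hesay; it does not apply.
Duty = $73,210.15 × 0% = $0.00.
Total = $44,231.55 + $0.00 = $44,231.55.

$44,231.55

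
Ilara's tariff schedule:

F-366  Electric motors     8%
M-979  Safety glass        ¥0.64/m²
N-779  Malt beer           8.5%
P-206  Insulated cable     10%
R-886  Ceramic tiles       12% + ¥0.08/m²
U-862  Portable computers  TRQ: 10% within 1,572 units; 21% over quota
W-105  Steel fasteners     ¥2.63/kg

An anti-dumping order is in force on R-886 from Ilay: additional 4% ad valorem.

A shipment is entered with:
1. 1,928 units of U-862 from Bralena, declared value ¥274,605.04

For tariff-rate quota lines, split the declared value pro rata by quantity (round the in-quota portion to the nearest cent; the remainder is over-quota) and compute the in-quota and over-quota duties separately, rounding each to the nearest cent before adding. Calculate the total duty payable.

¥33,038.07

Line 1 (U-862, Bralena, 1,928 units, ¥274,605.04):
Code U-862 is under a tariff-rate quota (threshold 1,572 units). In-quota: 1,572 units at 10%; over-quota: 356 units at 21%.
Pro-rata value split: in-quota = ¥274,605.04 × 1,572/1,928 = ¥223,899.96; over-quota = ¥274,605.04 − ¥223,899.96 = ¥50,705.08.
In-quota duty = ¥223,899.96 × 10% = ¥22,390.00. Over-quota duty = ¥50,705.08 × 21% = ¥10,648.07.
Line duty = ¥22,390.00 + ¥10,648.07 = ¥33,038.07.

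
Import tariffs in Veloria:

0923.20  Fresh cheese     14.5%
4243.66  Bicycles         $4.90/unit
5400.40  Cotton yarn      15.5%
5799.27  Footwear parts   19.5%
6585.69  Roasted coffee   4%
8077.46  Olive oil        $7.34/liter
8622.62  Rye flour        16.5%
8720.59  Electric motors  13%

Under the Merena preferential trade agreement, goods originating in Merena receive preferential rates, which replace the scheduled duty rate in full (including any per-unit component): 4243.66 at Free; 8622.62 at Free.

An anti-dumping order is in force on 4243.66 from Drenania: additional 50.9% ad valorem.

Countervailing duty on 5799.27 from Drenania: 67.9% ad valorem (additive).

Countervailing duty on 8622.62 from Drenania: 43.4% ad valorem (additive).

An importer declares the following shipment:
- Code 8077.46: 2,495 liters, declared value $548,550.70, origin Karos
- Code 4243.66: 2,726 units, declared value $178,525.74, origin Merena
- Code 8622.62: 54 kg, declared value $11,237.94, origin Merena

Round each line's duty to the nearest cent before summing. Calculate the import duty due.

Line 1 (8077.46, Karos, 2,495 liters, $548,550.70):
Base rate for 8077.46 is $7.34/liter.
Duty = 2,495 × $7.34 = $18,313.30.
Line 2 (4243.66, Merena, 2,726 units, $178,525.74):
Base rate for 4243.66 is $4.90/unit.
Origin Merena qualifies under the Veloria–Merena agreement and 4243.66 is covered: preferential rate Free applies instead.
The additional-duty order on 4243.66 targets Drenania, not Merena; it does not apply.
Duty = $178,525.74 × 0% = $0.00.
Line 3 (8622.62, Merena, 54 kg, $11,237.94):
Base rate for 8622.62 is 16.5%.
Origin Merena qualifies under the Veloria–Merena agreement and 8622.62 is covered: preferential rate Free applies instead.
The additional-duty order on 8622.62 targets Drenania, not Merena; it does not apply.
Duty = $11,237.94 × 0% = $0.00.
Total = $18,313.30 + $0.00 + $0.00 = $18,313.30.

$18,313.30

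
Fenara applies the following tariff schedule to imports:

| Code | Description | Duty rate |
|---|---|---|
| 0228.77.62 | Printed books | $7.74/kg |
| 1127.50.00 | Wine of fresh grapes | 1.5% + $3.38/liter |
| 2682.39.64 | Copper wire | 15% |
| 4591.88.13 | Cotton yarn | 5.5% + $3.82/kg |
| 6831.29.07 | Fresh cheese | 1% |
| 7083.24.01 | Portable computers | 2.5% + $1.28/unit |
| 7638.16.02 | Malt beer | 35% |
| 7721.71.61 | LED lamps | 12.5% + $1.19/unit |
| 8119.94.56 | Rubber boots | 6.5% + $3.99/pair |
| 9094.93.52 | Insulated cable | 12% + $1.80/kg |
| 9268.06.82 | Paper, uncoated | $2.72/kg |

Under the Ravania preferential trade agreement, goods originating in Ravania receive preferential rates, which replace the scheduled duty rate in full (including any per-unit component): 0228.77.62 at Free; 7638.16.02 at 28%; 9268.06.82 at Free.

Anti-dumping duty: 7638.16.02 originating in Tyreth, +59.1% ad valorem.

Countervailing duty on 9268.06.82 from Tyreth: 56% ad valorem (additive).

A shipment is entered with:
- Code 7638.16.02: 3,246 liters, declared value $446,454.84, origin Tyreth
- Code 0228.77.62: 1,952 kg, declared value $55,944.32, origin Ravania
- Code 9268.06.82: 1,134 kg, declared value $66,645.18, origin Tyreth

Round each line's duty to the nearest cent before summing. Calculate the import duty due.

Line 1 (7638.16.02, Tyreth, 3,246 liters, $446,454.84):
Base rate for 7638.16.02 is 35%.
7638.16.02 has an FTA preferential rate, but origin Tyreth is not Ravania; base rate stands.
Additional duty on 7638.16.02 from Tyreth: +59.1%. Applied ad valorem rate: 35% + 59.1% = 94.1%.
Duty = $446,454.84 × 94.1% = $420,114.00.
Line 2 (0228.77.62, Ravania, 1,952 kg, $55,944.32):
Base rate for 0228.77.62 is $7.74/kg.
Origin Ravania qualifies under the Fenara–Ravania agreement and 0228.77.62 is covered: preferential rate Free applies instead.
Duty = $55,944.32 × 0% = $0.00.
Line 3 (9268.06.82, Tyreth, 1,134 kg, $66,645.18):
Base rate for 9268.06.82 is $2.72/kg.
9268.06.82 has an FTA preferential rate, but origin Tyreth is not Ravania; base rate stands.
Additional duty on 9268.06.82 from Tyreth: +56% ad valorem. Applied ad valorem rate = 56%.
Duty = $66,645.18 × 56% + 1,134 × $2.72 = $40,405.78.
Total = $420,114.00 + $0.00 + $40,405.78 = $460,519.78.

$460,519.78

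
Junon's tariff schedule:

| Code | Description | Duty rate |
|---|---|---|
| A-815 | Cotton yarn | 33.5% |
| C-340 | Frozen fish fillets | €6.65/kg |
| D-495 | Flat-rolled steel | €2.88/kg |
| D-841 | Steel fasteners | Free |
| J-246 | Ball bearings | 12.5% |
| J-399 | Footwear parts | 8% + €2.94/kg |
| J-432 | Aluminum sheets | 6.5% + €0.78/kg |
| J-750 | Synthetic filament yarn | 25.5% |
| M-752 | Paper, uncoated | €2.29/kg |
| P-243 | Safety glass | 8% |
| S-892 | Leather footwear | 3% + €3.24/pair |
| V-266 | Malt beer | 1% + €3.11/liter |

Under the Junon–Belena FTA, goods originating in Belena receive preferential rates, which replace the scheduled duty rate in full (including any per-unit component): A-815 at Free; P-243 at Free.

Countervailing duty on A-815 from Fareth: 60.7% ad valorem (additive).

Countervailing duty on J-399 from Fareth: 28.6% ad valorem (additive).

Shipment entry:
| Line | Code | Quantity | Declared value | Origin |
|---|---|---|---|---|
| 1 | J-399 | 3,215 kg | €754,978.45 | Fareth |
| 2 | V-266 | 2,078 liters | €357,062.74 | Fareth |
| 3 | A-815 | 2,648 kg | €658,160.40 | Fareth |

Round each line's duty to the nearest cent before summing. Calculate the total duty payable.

€915,794.52

Line 1 (J-399, Fareth, 3,215 kg, €754,978.45):
Base rate for J-399 is 8% + €2.94/kg.
Additional duty on J-399 from Fareth: +28.6%. Applied ad valorem rate: 8% + 28.6% = 36.6%.
Duty = €754,978.45 × 36.6% + 3,215 × €2.94 = €285,774.21.
Line 2 (V-266, Fareth, 2,078 liters, €357,062.74):
Base rate for V-266 is 1% + €3.11/liter.
Duty = €357,062.74 × 1% + 2,078 × €3.11 = €10,033.21.
Line 3 (A-815, Fareth, 2,648 kg, €658,160.40):
Base rate for A-815 is 33.5%.
A-815 has an FTA preferential rate, but origin Fareth is not Belena; base rate stands.
Additional duty on A-815 from Fareth: +60.7%. Applied ad valorem rate: 33.5% + 60.7% = 94.2%.
Duty = €658,160.40 × 94.2% = €619,987.10.
Total = €285,774.21 + €10,033.21 + €619,987.10 = €915,794.52.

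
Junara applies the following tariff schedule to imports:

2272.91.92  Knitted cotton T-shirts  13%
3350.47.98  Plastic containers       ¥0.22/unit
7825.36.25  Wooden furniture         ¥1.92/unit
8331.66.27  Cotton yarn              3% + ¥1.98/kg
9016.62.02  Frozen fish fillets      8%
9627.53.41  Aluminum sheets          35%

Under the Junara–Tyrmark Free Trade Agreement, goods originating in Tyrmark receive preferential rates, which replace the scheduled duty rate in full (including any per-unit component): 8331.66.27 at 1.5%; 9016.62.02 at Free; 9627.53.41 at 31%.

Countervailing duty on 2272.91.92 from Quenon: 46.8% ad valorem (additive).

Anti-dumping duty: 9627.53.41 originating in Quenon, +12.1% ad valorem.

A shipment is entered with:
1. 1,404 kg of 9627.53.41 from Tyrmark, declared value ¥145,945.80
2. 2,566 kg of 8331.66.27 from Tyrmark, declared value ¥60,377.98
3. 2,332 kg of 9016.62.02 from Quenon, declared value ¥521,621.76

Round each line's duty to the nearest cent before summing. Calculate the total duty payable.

Line 1 (9627.53.41, Tyrmark, 1,404 kg, ¥145,945.80):
Base rate for 9627.53.41 is 35%.
Origin Tyrmark qualifies under the Junara–Tyrmark agreement and 9627.53.41 is covered: preferential rate 31% applies instead.
The additional-duty order on 9627.53.41 targets Quenon, not Tyrmark; it does not apply.
Duty = ¥145,945.80 × 31% = ¥45,243.20.
Line 2 (8331.66.27, Tyrmark, 2,566 kg, ¥60,377.98):
Base rate for 8331.66.27 is 3% + ¥1.98/kg.
Origin Tyrmark qualifies under the Junara–Tyrmark agreement and 8331.66.27 is covered: preferential rate 1.5% applies instead.
Duty = ¥60,377.98 × 1.5% = ¥905.67.
Line 3 (9016.62.02, Quenon, 2,332 kg, ¥521,621.76):
Base rate for 9016.62.02 is 8%.
9016.62.02 has an FTA preferential rate, but origin Quenon is not Tyrmark; base rate stands.
Duty = ¥521,621.76 × 8% = ¥41,729.74.
Total = ¥45,243.20 + ¥905.67 + ¥41,729.74 = ¥87,878.61.

¥87,878.61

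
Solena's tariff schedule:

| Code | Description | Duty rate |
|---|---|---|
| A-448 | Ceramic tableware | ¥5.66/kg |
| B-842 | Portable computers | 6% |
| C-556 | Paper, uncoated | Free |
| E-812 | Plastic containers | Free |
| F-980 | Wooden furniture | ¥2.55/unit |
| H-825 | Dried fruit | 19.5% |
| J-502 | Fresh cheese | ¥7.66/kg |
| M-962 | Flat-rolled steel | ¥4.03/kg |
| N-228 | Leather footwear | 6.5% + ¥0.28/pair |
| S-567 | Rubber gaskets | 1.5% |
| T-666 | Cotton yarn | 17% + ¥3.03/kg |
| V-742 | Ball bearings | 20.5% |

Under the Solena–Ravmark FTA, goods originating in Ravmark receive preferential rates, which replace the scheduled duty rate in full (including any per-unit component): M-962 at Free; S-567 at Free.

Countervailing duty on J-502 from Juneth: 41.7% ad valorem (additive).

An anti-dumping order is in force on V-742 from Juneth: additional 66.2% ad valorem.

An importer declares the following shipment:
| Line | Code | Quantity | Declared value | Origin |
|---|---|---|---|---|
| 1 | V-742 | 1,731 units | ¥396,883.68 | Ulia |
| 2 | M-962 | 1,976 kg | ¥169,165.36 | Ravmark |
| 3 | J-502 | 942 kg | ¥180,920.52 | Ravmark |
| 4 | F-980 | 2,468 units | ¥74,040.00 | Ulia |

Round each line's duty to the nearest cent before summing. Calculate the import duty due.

¥94,870.27

Line 1 (V-742, Ulia, 1,731 units, ¥396,883.68):
Base rate for V-742 is 20.5%.
The additional-duty order on V-742 targets Juneth, not Ulia; it does not apply.
Duty = ¥396,883.68 × 20.5% = ¥81,361.15.
Line 2 (M-962, Ravmark, 1,976 kg, ¥169,165.36):
Base rate for M-962 is ¥4.03/kg.
Origin Ravmark qualifies under the Solena–Ravmark agreement and M-962 is covered: preferential rate Free applies instead.
Duty = ¥169,165.36 × 0% = ¥0.00.
Line 3 (J-502, Ravmark, 942 kg, ¥180,920.52):
Base rate for J-502 is ¥7.66/kg.
Origin Ravmark is the FTA partner but J-502 is not on the preference list; base rate stands.
The additional-duty order on J-502 targets Juneth, not Ravmark; it does not apply.
Duty = 942 × ¥7.66 = ¥7,215.72.
Line 4 (F-980, Ulia, 2,468 units, ¥74,040.00):
Base rate for F-980 is ¥2.55/unit.
Duty = 2,468 × ¥2.55 = ¥6,293.40.
Total = ¥81,361.15 + ¥0.00 + ¥7,215.72 + ¥6,293.40 = ¥94,870.27.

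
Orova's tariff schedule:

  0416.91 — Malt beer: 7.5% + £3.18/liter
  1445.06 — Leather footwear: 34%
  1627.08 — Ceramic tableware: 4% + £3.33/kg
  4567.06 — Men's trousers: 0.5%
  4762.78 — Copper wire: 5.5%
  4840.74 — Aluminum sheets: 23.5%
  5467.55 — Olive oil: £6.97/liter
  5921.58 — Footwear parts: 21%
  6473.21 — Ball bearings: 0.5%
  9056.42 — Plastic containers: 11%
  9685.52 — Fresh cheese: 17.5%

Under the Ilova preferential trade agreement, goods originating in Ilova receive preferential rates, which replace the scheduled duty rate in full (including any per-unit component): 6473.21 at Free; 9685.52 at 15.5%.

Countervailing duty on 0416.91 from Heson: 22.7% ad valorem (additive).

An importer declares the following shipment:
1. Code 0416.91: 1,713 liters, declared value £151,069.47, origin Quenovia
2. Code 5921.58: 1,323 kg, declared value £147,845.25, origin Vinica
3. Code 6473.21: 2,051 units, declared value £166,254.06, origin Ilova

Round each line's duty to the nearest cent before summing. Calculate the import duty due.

Line 1 (0416.91, Quenovia, 1,713 liters, £151,069.47):
Base rate for 0416.91 is 7.5% + £3.18/liter.
The additional-duty order on 0416.91 targets Heson, not Quenovia; it does not apply.
Duty = £151,069.47 × 7.5% + 1,713 × £3.18 = £16,777.55.
Line 2 (5921.58, Vinica, 1,323 kg, £147,845.25):
Base rate for 5921.58 is 21%.
Duty = £147,845.25 × 21% = £31,047.50.
Line 3 (6473.21, Ilova, 2,051 units, £166,254.06):
Base rate for 6473.21 is 0.5%.
Origin Ilova qualifies under the Orova–Ilova agreement and 6473.21 is covered: preferential rate Free applies instead.
Duty = £166,254.06 × 0% = £0.00.
Total = £16,777.55 + £31,047.50 + £0.00 = £47,825.05.

£47,825.05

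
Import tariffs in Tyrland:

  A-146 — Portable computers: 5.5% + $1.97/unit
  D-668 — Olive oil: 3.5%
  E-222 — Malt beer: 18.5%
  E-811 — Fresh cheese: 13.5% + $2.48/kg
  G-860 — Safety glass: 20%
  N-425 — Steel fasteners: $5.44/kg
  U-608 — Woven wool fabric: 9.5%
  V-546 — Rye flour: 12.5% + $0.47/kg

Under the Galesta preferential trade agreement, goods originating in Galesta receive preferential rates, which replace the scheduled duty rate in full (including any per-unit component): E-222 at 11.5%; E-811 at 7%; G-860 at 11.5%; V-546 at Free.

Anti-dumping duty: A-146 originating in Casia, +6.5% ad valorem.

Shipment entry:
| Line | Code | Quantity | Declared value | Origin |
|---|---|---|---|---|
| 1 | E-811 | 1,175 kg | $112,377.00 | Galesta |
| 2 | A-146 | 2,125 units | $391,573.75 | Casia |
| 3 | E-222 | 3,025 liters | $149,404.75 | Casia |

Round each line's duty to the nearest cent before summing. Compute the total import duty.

Line 1 (E-811, Galesta, 1,175 kg, $112,377.00):
Base rate for E-811 is 13.5% + $2.48/kg.
Origin Galesta qualifies under the Tyrland–Galesta agreement and E-811 is covered: preferential rate 7% applies instead.
Duty = $112,377.00 × 7% = $7,866.39.
Line 2 (A-146, Casia, 2,125 units, $391,573.75):
Base rate for A-146 is 5.5% + $1.97/unit.
Additional duty on A-146 from Casia: +6.5%. Applied ad valorem rate: 5.5% + 6.5% = 12%.
Duty = $391,573.75 × 12% + 2,125 × $1.97 = $51,175.10.
Line 3 (E-222, Casia, 3,025 liters, $149,404.75):
Base rate for E-222 is 18.5%.
E-222 has an FTA preferential rate, but origin Casia is not Galesta; base rate stands.
Duty = $149,404.75 × 18.5% = $27,639.88.
Total = $7,866.39 + $51,175.10 + $27,639.88 = $86,681.37.

$86,681.37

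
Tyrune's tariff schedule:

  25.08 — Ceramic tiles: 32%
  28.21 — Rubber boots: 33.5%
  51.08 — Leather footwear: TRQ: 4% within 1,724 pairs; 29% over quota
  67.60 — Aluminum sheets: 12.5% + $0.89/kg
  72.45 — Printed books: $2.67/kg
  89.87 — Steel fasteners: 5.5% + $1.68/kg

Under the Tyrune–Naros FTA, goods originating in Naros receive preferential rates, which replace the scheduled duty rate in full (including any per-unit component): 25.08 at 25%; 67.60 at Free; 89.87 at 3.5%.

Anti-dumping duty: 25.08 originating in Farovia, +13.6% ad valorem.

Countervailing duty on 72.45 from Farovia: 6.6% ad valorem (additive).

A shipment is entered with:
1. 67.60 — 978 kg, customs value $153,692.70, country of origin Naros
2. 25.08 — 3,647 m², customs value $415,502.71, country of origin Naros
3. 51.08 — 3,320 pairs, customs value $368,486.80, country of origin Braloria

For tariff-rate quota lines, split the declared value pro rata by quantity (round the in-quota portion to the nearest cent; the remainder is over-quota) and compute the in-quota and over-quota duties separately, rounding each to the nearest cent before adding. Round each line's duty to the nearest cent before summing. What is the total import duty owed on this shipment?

$162,900.16

Line 1 (67.60, Naros, 978 kg, $153,692.70):
Base rate for 67.60 is 12.5% + $0.89/kg.
Origin Naros qualifies under the Tyrune–Naros agreement and 67.60 is covered: preferential rate Free applies instead.
Duty = $153,692.70 × 0% = $0.00.
Line 2 (25.08, Naros, 3,647 m², $415,502.71):
Base rate for 25.08 is 32%.
Origin Naros qualifies under the Tyrune–Naros agreement and 25.08 is covered: preferential rate 25% applies instead.
The additional-duty order on 25.08 targets Farovia, not Naros; it does not apply.
Duty = $415,502.71 × 25% = $103,875.68.
Line 3 (51.08, Braloria, 3,320 pairs, $368,486.80):
Code 51.08 is under a tariff-rate quota (threshold 1,724 pairs). In-quota: 1,724 pairs at 4%; over-quota: 1,596 pairs at 29%.
Pro-rata value split: in-quota = $368,486.80 × 1,724/3,320 = $191,346.76; over-quota = $368,486.80 − $191,346.76 = $177,140.04.
In-quota duty = $191,346.76 × 4% = $7,653.87. Over-quota duty = $177,140.04 × 29% = $51,370.61.
Line duty = $7,653.87 + $51,370.61 = $59,024.48.
Total = $0.00 + $103,875.68 + $59,024.48 = $162,900.16.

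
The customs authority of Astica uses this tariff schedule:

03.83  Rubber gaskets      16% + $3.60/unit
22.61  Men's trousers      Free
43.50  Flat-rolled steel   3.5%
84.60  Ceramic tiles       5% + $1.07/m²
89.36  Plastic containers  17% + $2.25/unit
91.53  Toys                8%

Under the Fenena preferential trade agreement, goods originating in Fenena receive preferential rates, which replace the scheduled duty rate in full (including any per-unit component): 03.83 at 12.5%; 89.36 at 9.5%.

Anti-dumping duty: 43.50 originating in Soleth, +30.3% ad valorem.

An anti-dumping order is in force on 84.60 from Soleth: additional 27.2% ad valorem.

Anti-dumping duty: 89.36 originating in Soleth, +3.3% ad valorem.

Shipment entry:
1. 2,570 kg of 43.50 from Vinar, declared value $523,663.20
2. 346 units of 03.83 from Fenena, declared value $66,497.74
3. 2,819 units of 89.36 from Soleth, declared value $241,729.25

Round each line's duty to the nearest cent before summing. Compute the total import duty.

$82,054.22

Line 1 (43.50, Vinar, 2,570 kg, $523,663.20):
Base rate for 43.50 is 3.5%.
The additional-duty order on 43.50 targets Soleth, not Vinar; it does not apply.
Duty = $523,663.20 × 3.5% = $18,328.21.
Line 2 (03.83, Fenena, 346 units, $66,497.74):
Base rate for 03.83 is 16% + $3.60/unit.
Origin Fenena qualifies under the Astica–Fenena agreement and 03.83 is covered: preferential rate 12.5% applies instead.
Duty = $66,497.74 × 12.5% = $8,312.22.
Line 3 (89.36, Soleth, 2,819 units, $241,729.25):
Base rate for 89.36 is 17% + $2.25/unit.
89.36 has an FTA preferential rate, but origin Soleth is not Fenena; base rate stands.
Additional duty on 89.36 from Soleth: +3.3%. Applied ad valorem rate: 17% + 3.3% = 20.3%.
Duty = $241,729.25 × 20.3% + 2,819 × $2.25 = $55,413.79.
Total = $18,328.21 + $8,312.22 + $55,413.79 = $82,054.22.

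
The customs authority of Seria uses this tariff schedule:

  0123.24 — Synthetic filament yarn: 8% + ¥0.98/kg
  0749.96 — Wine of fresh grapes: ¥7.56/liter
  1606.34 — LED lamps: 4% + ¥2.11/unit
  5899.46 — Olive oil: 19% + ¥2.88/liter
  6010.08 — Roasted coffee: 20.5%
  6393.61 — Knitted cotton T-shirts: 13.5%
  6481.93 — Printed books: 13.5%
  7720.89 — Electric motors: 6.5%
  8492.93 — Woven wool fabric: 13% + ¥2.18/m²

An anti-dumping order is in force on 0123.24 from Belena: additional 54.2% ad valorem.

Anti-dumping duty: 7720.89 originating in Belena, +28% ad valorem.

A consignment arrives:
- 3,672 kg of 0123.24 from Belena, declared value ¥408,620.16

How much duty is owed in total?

Line 1 (0123.24, Belena, 3,672 kg, ¥408,620.16):
Base rate for 0123.24 is 8% + ¥0.98/kg.
Additional duty on 0123.24 from Belena: +54.2%. Applied ad valorem rate: 8% + 54.2% = 62.2%.
Duty = ¥408,620.16 × 62.2% + 3,672 × ¥0.98 = ¥257,760.30.

¥257,760.30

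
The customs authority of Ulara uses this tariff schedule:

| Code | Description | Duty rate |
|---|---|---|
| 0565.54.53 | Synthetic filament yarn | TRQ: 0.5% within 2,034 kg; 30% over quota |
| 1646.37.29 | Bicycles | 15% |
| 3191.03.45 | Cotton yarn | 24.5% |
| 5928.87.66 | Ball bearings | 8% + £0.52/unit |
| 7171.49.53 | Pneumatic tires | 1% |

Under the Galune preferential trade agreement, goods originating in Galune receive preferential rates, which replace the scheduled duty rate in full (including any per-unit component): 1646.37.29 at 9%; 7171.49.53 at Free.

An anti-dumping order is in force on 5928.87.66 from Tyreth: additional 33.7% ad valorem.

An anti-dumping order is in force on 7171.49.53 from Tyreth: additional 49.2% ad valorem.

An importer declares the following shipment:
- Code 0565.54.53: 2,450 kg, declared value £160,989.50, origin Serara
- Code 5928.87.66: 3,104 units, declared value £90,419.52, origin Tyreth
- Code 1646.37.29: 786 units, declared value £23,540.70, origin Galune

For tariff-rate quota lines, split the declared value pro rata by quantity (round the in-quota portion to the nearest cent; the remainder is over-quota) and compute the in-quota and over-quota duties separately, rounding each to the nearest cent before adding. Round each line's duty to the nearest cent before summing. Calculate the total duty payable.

Line 1 (0565.54.53, Serara, 2,450 kg, £160,989.50):
Code 0565.54.53 is under a tariff-rate quota (threshold 2,034 kg). In-quota: 2,034 kg at 0.5%; over-quota: 416 kg at 30%.
Pro-rata value split: in-quota = £160,989.50 × 2,034/2,450 = £133,654.14; over-quota = £160,989.50 − £133,654.14 = £27,335.36.
In-quota duty = £133,654.14 × 0.5% = £668.27. Over-quota duty = £27,335.36 × 30% = £8,200.61.
Line duty = £668.27 + £8,200.61 = £8,868.88.
Line 2 (5928.87.66, Tyreth, 3,104 units, £90,419.52):
Base rate for 5928.87.66 is 8% + £0.52/unit.
Additional duty on 5928.87.66 from Tyreth: +33.7%. Applied ad valorem rate: 8% + 33.7% = 41.7%.
Duty = £90,419.52 × 41.7% + 3,104 × £0.52 = £39,319.02.
Line 3 (1646.37.29, Galune, 786 units, £23,540.70):
Base rate for 1646.37.29 is 15%.
Origin Galune qualifies under the Ulara–Galune agreement and 1646.37.29 is covered: preferential rate 9% applies instead.
Duty = £23,540.70 × 9% = £2,118.66.
Total = £8,868.88 + £39,319.02 + £2,118.66 = £50,306.56.

£50,306.56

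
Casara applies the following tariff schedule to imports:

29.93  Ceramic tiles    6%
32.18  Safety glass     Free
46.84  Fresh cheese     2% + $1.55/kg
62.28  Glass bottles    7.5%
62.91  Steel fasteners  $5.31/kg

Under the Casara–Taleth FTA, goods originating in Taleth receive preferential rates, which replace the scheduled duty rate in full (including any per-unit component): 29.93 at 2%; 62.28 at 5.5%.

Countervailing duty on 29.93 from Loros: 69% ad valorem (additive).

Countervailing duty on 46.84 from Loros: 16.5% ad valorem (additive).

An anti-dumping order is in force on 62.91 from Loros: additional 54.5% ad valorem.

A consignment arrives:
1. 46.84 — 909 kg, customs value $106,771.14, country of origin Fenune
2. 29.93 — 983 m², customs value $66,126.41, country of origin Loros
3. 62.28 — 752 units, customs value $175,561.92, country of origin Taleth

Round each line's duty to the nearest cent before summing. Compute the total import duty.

$62,795.09

Line 1 (46.84, Fenune, 909 kg, $106,771.14):
Base rate for 46.84 is 2% + $1.55/kg.
The additional-duty order on 46.84 targets Loros, not Fenune; it does not apply.
Duty = $106,771.14 × 2% + 909 × $1.55 = $3,544.37.
Line 2 (29.93, Loros, 983 m², $66,126.41):
Base rate for 29.93 is 6%.
29.93 has an FTA preferential rate, but origin Loros is not Taleth; base rate stands.
Additional duty on 29.93 from Loros: +69%. Applied ad valorem rate: 6% + 69% = 75%.
Duty = $66,126.41 × 75% = $49,594.81.
Line 3 (62.28, Taleth, 752 units, $175,561.92):
Base rate for 62.28 is 7.5%.
Origin Taleth qualifies under the Casara–Taleth agreement and 62.28 is covered: preferential rate 5.5% applies instead.
Duty = $175,561.92 × 5.5% = $9,655.91.
Total = $3,544.37 + $49,594.81 + $9,655.91 = $62,795.09.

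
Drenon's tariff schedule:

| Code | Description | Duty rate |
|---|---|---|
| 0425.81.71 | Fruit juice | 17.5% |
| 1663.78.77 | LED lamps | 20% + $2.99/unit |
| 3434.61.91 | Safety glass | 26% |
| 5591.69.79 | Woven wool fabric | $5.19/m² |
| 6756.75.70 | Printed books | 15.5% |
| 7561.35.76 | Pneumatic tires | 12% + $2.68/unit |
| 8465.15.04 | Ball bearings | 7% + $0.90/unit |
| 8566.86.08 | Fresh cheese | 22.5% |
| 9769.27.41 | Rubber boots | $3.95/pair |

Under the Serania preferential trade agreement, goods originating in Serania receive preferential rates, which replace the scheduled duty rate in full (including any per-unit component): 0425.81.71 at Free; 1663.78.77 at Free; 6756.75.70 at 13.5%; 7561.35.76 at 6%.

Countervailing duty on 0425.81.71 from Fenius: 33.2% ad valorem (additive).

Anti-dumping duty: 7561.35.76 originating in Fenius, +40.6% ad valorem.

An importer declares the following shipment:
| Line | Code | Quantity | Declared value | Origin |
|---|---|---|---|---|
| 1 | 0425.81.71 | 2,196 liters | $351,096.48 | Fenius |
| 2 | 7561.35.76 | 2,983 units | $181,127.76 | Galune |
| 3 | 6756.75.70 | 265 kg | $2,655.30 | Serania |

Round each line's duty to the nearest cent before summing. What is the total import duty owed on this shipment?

Line 1 (0425.81.71, Fenius, 2,196 liters, $351,096.48):
Base rate for 0425.81.71 is 17.5%.
0425.81.71 has an FTA preferential rate, but origin Fenius is not Serania; base rate stands.
Additional duty on 0425.81.71 from Fenius: +33.2%. Applied ad valorem rate: 17.5% + 33.2% = 50.7%.
Duty = $351,096.48 × 50.7% = $178,005.92.
Line 2 (7561.35.76, Galune, 2,983 units, $181,127.76):
Base rate for 7561.35.76 is 12% + $2.68/unit.
7561.35.76 has an FTA preferential rate, but origin Galune is not Serania; base rate stands.
The additional-duty order on 7561.35.76 targets Fenius, not Galune; it does not apply.
Duty = $181,127.76 × 12% + 2,983 × $2.68 = $29,729.77.
Line 3 (6756.75.70, Serania, 265 kg, $2,655.30):
Base rate for 6756.75.70 is 15.5%.
Origin Serania qualifies under the Drenon–Serania agreement and 6756.75.70 is covered: preferential rate 13.5% applies instead.
Duty = $2,655.30 × 13.5% = $358.47.
Total = $178,005.92 + $29,729.77 + $358.47 = $208,094.16.

$208,094.16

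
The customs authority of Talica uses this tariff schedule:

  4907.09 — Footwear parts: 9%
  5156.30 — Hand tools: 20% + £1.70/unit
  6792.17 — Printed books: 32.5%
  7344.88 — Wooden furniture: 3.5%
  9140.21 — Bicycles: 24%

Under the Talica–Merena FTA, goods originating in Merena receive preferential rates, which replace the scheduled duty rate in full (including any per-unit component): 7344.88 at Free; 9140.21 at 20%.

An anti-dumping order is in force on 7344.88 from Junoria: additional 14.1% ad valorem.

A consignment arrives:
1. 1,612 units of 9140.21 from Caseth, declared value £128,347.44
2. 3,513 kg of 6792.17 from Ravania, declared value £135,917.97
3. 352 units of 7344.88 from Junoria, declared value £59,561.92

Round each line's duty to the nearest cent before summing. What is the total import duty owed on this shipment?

£85,459.63

Line 1 (9140.21, Caseth, 1,612 units, £128,347.44):
Base rate for 9140.21 is 24%.
9140.21 has an FTA preferential rate, but origin Caseth is not Merena; base rate stands.
Duty = £128,347.44 × 24% = £30,803.39.
Line 2 (6792.17, Ravania, 3,513 kg, £135,917.97):
Base rate for 6792.17 is 32.5%.
Duty = £135,917.97 × 32.5% = £44,173.34.
Line 3 (7344.88, Junoria, 352 units, £59,561.92):
Base rate for 7344.88 is 3.5%.
7344.88 has an FTA preferential rate, but origin Junoria is not Merena; base rate stands.
Additional duty on 7344.88 from Junoria: +14.1%. Applied ad valorem rate: 3.5% + 14.1% = 17.6%.
Duty = £59,561.92 × 17.6% = £10,482.90.
Total = £30,803.39 + £44,173.34 + £10,482.90 = £85,459.63.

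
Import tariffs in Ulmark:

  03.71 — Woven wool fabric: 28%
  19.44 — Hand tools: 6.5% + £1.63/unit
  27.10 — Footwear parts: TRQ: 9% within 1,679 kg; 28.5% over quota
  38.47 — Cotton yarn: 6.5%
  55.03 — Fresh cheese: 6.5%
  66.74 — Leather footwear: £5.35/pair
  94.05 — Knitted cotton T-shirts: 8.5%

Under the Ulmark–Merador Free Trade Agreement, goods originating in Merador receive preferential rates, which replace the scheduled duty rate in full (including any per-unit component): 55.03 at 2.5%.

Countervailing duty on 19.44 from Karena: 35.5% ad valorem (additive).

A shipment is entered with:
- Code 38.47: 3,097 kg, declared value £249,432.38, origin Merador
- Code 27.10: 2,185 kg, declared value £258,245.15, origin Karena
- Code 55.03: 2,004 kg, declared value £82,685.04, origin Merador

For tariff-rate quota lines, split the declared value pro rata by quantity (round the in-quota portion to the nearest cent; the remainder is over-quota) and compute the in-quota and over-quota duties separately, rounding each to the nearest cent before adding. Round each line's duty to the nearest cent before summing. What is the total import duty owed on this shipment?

Line 1 (38.47, Merador, 3,097 kg, £249,432.38):
Base rate for 38.47 is 6.5%.
Origin Merador is the FTA partner but 38.47 is not on the preference list; base rate stands.
Duty = £249,432.38 × 6.5% = £16,213.10.
Line 2 (27.10, Karena, 2,185 kg, £258,245.15):
Code 27.10 is under a tariff-rate quota (threshold 1,679 kg). In-quota: 1,679 kg at 9%; over-quota: 506 kg at 28.5%.
Pro-rata value split: in-quota = £258,245.15 × 1,679/2,185 = £198,441.01; over-quota = £258,245.15 − £198,441.01 = £59,804.14.
In-quota duty = £198,441.01 × 9% = £17,859.69. Over-quota duty = £59,804.14 × 28.5% = £17,044.18.
Line duty = £17,859.69 + £17,044.18 = £34,903.87.
Line 3 (55.03, Merador, 2,004 kg, £82,685.04):
Base rate for 55.03 is 6.5%.
Origin Merador qualifies under the Ulmark–Merador agreement and 55.03 is covered: preferential rate 2.5% applies instead.
Duty = £82,685.04 × 2.5% = £2,067.13.
Total = £16,213.10 + £34,903.87 + £2,067.13 = £53,184.10.

£53,184.10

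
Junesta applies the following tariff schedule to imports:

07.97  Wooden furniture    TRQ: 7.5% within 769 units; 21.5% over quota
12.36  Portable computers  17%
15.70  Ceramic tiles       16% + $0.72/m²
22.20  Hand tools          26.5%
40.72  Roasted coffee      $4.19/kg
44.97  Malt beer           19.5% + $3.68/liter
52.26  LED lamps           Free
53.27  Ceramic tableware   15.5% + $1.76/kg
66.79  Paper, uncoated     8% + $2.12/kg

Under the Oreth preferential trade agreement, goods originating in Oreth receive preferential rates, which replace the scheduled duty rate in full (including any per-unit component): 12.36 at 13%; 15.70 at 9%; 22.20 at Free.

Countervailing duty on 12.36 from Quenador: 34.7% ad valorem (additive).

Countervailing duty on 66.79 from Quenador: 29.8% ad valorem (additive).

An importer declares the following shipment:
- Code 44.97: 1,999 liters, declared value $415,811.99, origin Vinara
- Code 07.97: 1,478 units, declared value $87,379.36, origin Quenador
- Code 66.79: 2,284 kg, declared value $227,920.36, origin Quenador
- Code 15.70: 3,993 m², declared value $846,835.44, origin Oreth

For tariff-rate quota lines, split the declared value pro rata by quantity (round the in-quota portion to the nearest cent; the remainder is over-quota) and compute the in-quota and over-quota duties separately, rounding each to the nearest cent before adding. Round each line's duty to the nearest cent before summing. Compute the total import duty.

$268,072.54

Line 1 (44.97, Vinara, 1,999 liters, $415,811.99):
Base rate for 44.97 is 19.5% + $3.68/liter.
Duty = $415,811.99 × 19.5% + 1,999 × $3.68 = $88,439.66.
Line 2 (07.97, Quenador, 1,478 units, $87,379.36):
Code 07.97 is under a tariff-rate quota (threshold 769 units). In-quota: 769 units at 7.5%; over-quota: 709 units at 21.5%.
Pro-rata value split: in-quota = $87,379.36 × 769/1,478 = $45,463.28; over-quota = $87,379.36 − $45,463.28 = $41,916.08.
In-quota duty = $45,463.28 × 7.5% = $3,409.75. Over-quota duty = $41,916.08 × 21.5% = $9,011.96.
Line duty = $3,409.75 + $9,011.96 = $12,421.71.
Line 3 (66.79, Quenador, 2,284 kg, $227,920.36):
Base rate for 66.79 is 8% + $2.12/kg.
Additional duty on 66.79 from Quenador: +29.8%. Applied ad valorem rate: 8% + 29.8% = 37.8%.
Duty = $227,920.36 × 37.8% + 2,284 × $2.12 = $90,995.98.
Line 4 (15.70, Oreth, 3,993 m², $846,835.44):
Base rate for 15.70 is 16% + $0.72/m².
Origin Oreth qualifies under the Junesta–Oreth agreement and 15.70 is covered: preferential rate 9% applies instead.
Duty = $846,835.44 × 9% = $76,215.19.
Total = $88,439.66 + $12,421.71 + $90,995.98 + $76,215.19 = $268,072.54.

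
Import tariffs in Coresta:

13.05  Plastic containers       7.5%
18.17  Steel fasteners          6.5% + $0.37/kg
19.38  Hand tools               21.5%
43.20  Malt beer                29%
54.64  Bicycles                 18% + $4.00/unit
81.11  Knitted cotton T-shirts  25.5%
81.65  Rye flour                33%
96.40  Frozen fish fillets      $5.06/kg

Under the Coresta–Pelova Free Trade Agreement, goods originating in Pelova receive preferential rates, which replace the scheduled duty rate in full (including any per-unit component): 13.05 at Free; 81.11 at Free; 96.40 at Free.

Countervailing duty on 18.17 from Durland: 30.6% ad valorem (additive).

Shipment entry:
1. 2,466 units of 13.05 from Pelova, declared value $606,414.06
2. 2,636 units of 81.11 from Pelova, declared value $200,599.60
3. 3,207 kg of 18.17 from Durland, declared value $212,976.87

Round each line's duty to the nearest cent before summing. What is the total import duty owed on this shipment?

$80,201.01

Line 1 (13.05, Pelova, 2,466 units, $606,414.06):
Base rate for 13.05 is 7.5%.
Origin Pelova qualifies under the Coresta–Pelova agreement and 13.05 is covered: preferential rate Free applies instead.
Duty = $606,414.06 × 0% = $0.00.
Line 2 (81.11, Pelova, 2,636 units, $200,599.60):
Base rate for 81.11 is 25.5%.
Origin Pelova qualifies under the Coresta–Pelova agreement and 81.11 is covered: preferential rate Free applies instead.
Duty = $200,599.60 × 0% = $0.00.
Line 3 (18.17, Durland, 3,207 kg, $212,976.87):
Base rate for 18.17 is 6.5% + $0.37/kg.
Additional duty on 18.17 from Durland: +30.6%. Applied ad valorem rate: 6.5% + 30.6% = 37.1%.
Duty = $212,976.87 × 37.1% + 3,207 × $0.37 = $80,201.01.
Total = $0.00 + $0.00 + $80,201.01 = $80,201.01.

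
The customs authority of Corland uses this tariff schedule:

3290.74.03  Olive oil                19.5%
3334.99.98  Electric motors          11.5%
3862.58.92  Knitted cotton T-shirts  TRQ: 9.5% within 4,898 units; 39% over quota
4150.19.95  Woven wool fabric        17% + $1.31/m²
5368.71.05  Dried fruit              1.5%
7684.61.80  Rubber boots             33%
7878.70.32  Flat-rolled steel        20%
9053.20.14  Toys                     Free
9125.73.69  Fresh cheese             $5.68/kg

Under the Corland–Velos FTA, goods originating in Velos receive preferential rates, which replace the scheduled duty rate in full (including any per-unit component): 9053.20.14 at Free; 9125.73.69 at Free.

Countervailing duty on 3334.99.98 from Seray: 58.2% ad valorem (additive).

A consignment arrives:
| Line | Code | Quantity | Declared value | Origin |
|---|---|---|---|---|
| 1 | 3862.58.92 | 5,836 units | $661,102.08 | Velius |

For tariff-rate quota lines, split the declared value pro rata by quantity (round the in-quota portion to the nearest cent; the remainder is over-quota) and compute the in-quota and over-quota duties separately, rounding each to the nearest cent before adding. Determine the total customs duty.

$94,150.41

Line 1 (3862.58.92, Velius, 5,836 units, $661,102.08):
Code 3862.58.92 is under a tariff-rate quota (threshold 4,898 units). In-quota: 4,898 units at 9.5%; over-quota: 938 units at 39%.
Pro-rata value split: in-quota = $661,102.08 × 4,898/5,836 = $554,845.44; over-quota = $661,102.08 − $554,845.44 = $106,256.64.
In-quota duty = $554,845.44 × 9.5% = $52,710.32. Over-quota duty = $106,256.64 × 39% = $41,440.09.
Line duty = $52,710.32 + $41,440.09 = $94,150.41.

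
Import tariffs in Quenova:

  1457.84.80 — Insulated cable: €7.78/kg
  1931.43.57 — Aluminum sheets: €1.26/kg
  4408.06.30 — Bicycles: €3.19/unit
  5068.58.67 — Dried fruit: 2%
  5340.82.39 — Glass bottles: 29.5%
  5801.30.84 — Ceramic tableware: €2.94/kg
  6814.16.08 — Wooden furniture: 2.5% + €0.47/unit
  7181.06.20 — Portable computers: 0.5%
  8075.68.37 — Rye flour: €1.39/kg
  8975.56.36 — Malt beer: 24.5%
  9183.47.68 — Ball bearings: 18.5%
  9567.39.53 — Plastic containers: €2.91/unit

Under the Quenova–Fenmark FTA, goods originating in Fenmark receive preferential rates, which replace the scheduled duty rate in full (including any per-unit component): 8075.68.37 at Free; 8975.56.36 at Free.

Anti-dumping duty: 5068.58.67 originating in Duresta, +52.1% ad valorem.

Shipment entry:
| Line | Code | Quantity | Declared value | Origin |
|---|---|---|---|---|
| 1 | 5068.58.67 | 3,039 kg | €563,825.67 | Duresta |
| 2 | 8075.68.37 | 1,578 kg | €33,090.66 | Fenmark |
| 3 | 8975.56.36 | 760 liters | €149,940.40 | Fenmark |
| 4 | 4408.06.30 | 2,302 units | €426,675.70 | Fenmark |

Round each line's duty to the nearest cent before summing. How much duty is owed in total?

€312,373.07

Line 1 (5068.58.67, Duresta, 3,039 kg, €563,825.67):
Base rate for 5068.58.67 is 2%.
Additional duty on 5068.58.67 from Duresta: +52.1%. Applied ad valorem rate: 2% + 52.1% = 54.1%.
Duty = €563,825.67 × 54.1% = €305,029.69.
Line 2 (8075.68.37, Fenmark, 1,578 kg, €33,090.66):
Base rate for 8075.68.37 is €1.39/kg.
Origin Fenmark qualifies under the Quenova–Fenmark agreement and 8075.68.37 is covered: preferential rate Free applies instead.
Duty = €33,090.66 × 0% = €0.00.
Line 3 (8975.56.36, Fenmark, 760 liters, €149,940.40):
Base rate for 8975.56.36 is 24.5%.
Origin Fenmark qualifies under the Quenova–Fenmark agreement and 8975.56.36 is covered: preferential rate Free applies instead.
Duty = €149,940.40 × 0% = €0.00.
Line 4 (4408.06.30, Fenmark, 2,302 units, €426,675.70):
Base rate for 4408.06.30 is €3.19/unit.
Origin Fenmark is the FTA partner but 4408.06.30 is not on the preference list; base rate stands.
Duty = 2,302 × €3.19 = €7,343.38.
Total = €305,029.69 + €0.00 + €0.00 + €7,343.38 = €312,373.07.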